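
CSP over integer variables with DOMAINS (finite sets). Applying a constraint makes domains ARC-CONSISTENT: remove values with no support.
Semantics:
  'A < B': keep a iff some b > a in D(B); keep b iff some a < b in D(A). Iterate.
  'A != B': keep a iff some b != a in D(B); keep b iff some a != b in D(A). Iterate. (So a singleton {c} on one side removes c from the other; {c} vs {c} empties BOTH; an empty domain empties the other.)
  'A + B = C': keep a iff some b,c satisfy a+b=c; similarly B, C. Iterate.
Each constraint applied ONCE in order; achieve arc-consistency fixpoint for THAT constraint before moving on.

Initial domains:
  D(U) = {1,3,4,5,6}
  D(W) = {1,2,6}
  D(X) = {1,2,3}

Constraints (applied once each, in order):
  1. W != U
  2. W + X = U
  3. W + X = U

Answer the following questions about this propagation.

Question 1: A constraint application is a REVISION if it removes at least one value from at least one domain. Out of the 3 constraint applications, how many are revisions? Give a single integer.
Constraint 1 (W != U) on D(W)={1,2,6} D(U)={1,3,4,5,6}: no change => not a revision
Constraint 2 (W + X = U) on D(W)={1,2,6} D(X)={1,2,3} D(U)={1,3,4,5,6}: W {1,2,6}->{1,2}; U {1,3,4,5,6}->{3,4,5} => REVISION
Constraint 3 (W + X = U) on D(W)={1,2} D(X)={1,2,3} D(U)={3,4,5}: no change => not a revision
Total revisions = 1

Answer: 1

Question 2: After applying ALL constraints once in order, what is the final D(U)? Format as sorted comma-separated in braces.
Answer: {3,4,5}

Derivation:
Constraint 1 (W != U) on D(W)={1,2,6} D(U)={1,3,4,5,6}: no change
Constraint 2 (W + X = U) on D(W)={1,2,6} D(X)={1,2,3} D(U)={1,3,4,5,6}: W {1,2,6}->{1,2}; U {1,3,4,5,6}->{3,4,5}
Constraint 3 (W + X = U) on D(W)={1,2} D(X)={1,2,3} D(U)={3,4,5}: no change
So after all 3 constraints: D(U) = {3,4,5}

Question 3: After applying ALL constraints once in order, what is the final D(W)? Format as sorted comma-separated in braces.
Constraint 1 (W != U) on D(W)={1,2,6} D(U)={1,3,4,5,6}: no change
Constraint 2 (W + X = U) on D(W)={1,2,6} D(X)={1,2,3} D(U)={1,3,4,5,6}: W {1,2,6}->{1,2}; U {1,3,4,5,6}->{3,4,5}
Constraint 3 (W + X = U) on D(W)={1,2} D(X)={1,2,3} D(U)={3,4,5}: no change
So after all 3 constraints: D(W) = {1,2}

Answer: {1,2}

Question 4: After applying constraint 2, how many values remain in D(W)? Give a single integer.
Constraint 1 (W != U) on D(W)={1,2,6} D(U)={1,3,4,5,6}: no change
Constraint 2 (W + X = U) on D(W)={1,2,6} D(X)={1,2,3} D(U)={1,3,4,5,6}: W {1,2,6}->{1,2}; U {1,3,4,5,6}->{3,4,5}
So after constraint 2: D(W)={1,2}, size = 2

Answer: 2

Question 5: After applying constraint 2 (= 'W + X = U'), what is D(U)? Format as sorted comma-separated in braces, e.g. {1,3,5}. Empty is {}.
Constraint 1 (W != U) on D(W)={1,2,6} D(U)={1,3,4,5,6}: no change
Constraint 2 (W + X = U) on D(W)={1,2,6} D(X)={1,2,3} D(U)={1,3,4,5,6}: W {1,2,6}->{1,2}; U {1,3,4,5,6}->{3,4,5}
So after constraint 2: D(U) = {3,4,5}

Answer: {3,4,5}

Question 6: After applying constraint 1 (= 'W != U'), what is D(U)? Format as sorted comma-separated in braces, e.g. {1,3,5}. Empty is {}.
Constraint 1 (W != U) on D(W)={1,2,6} D(U)={1,3,4,5,6}: no change
So after constraint 1: D(U) = {1,3,4,5,6}

Answer: {1,3,4,5,6}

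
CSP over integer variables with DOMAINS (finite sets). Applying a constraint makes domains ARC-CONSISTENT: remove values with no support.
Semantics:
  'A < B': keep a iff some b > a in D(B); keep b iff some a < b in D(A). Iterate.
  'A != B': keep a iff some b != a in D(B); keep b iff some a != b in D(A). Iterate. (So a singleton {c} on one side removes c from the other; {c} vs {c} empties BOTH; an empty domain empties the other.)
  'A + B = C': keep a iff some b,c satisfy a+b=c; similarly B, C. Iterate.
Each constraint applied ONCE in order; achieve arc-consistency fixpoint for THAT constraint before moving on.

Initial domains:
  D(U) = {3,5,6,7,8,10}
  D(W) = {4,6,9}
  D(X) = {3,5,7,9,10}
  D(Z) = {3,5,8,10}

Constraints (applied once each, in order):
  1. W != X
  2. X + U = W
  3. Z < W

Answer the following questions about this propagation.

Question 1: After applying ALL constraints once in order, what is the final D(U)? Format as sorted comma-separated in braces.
Answer: {3,6}

Derivation:
Constraint 1 (W != X) on D(W)={4,6,9} D(X)={3,5,7,9,10}: no change
Constraint 2 (X + U = W) on D(X)={3,5,7,9,10} D(U)={3,5,6,7,8,10} D(W)={4,6,9}: X {3,5,7,9,10}->{3}; U {3,5,6,7,8,10}->{3,6}; W {4,6,9}->{6,9}
Constraint 3 (Z < W) on D(Z)={3,5,8,10} D(W)={6,9}: Z {3,5,8,10}->{3,5,8}
So after all 3 constraints: D(U) = {3,6}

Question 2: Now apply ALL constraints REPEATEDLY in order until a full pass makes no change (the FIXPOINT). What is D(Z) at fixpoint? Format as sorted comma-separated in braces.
Answer: {3,5,8}

Derivation:
pass 0 (initial): D(Z)={3,5,8,10}
pass 1: U {3,5,6,7,8,10}->{3,6}; W {4,6,9}->{6,9}; X {3,5,7,9,10}->{3}; Z {3,5,8,10}->{3,5,8}
pass 2: no change
Fixpoint after 2 passes: D(Z) = {3,5,8}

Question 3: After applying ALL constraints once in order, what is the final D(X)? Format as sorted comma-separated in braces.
Constraint 1 (W != X) on D(W)={4,6,9} D(X)={3,5,7,9,10}: no change
Constraint 2 (X + U = W) on D(X)={3,5,7,9,10} D(U)={3,5,6,7,8,10} D(W)={4,6,9}: X {3,5,7,9,10}->{3}; U {3,5,6,7,8,10}->{3,6}; W {4,6,9}->{6,9}
Constraint 3 (Z < W) on D(Z)={3,5,8,10} D(W)={6,9}: Z {3,5,8,10}->{3,5,8}
So after all 3 constraints: D(X) = {3}

Answer: {3}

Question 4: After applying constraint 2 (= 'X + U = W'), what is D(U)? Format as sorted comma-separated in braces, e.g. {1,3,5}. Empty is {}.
Answer: {3,6}

Derivation:
Constraint 1 (W != X) on D(W)={4,6,9} D(X)={3,5,7,9,10}: no change
Constraint 2 (X + U = W) on D(X)={3,5,7,9,10} D(U)={3,5,6,7,8,10} D(W)={4,6,9}: X {3,5,7,9,10}->{3}; U {3,5,6,7,8,10}->{3,6}; W {4,6,9}->{6,9}
So after constraint 2: D(U) = {3,6}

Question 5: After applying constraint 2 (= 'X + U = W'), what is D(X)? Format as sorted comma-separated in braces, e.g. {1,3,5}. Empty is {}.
Answer: {3}

Derivation:
Constraint 1 (W != X) on D(W)={4,6,9} D(X)={3,5,7,9,10}: no change
Constraint 2 (X + U = W) on D(X)={3,5,7,9,10} D(U)={3,5,6,7,8,10} D(W)={4,6,9}: X {3,5,7,9,10}->{3}; U {3,5,6,7,8,10}->{3,6}; W {4,6,9}->{6,9}
So after constraint 2: D(X) = {3}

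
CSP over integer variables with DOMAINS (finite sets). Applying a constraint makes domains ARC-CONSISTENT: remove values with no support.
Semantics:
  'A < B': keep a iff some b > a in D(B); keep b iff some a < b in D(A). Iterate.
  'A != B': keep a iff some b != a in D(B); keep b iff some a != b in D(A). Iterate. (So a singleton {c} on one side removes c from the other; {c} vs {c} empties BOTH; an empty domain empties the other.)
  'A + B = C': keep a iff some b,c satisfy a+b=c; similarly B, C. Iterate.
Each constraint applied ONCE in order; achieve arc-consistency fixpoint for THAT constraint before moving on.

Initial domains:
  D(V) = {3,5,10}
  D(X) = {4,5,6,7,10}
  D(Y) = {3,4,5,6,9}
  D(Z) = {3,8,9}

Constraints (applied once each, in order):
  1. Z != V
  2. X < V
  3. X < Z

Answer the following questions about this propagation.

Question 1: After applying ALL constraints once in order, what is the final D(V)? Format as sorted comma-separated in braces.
Answer: {5,10}

Derivation:
Constraint 1 (Z != V) on D(Z)={3,8,9} D(V)={3,5,10}: no change
Constraint 2 (X < V) on D(X)={4,5,6,7,10} D(V)={3,5,10}: X {4,5,6,7,10}->{4,5,6,7}; V {3,5,10}->{5,10}
Constraint 3 (X < Z) on D(X)={4,5,6,7} D(Z)={3,8,9}: Z {3,8,9}->{8,9}
So after all 3 constraints: D(V) = {5,10}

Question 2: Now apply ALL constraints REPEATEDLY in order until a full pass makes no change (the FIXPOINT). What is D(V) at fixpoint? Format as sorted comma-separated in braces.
Answer: {5,10}

Derivation:
pass 0 (initial): D(V)={3,5,10}
pass 1: V {3,5,10}->{5,10}; X {4,5,6,7,10}->{4,5,6,7}; Z {3,8,9}->{8,9}
pass 2: no change
Fixpoint after 2 passes: D(V) = {5,10}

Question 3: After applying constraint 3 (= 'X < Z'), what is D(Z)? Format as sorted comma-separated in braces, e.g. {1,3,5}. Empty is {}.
Answer: {8,9}

Derivation:
Constraint 1 (Z != V) on D(Z)={3,8,9} D(V)={3,5,10}: no change
Constraint 2 (X < V) on D(X)={4,5,6,7,10} D(V)={3,5,10}: X {4,5,6,7,10}->{4,5,6,7}; V {3,5,10}->{5,10}
Constraint 3 (X < Z) on D(X)={4,5,6,7} D(Z)={3,8,9}: Z {3,8,9}->{8,9}
So after constraint 3: D(Z) = {8,9}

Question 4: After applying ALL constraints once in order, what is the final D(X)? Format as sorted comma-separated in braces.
Answer: {4,5,6,7}

Derivation:
Constraint 1 (Z != V) on D(Z)={3,8,9} D(V)={3,5,10}: no change
Constraint 2 (X < V) on D(X)={4,5,6,7,10} D(V)={3,5,10}: X {4,5,6,7,10}->{4,5,6,7}; V {3,5,10}->{5,10}
Constraint 3 (X < Z) on D(X)={4,5,6,7} D(Z)={3,8,9}: Z {3,8,9}->{8,9}
So after all 3 constraints: D(X) = {4,5,6,7}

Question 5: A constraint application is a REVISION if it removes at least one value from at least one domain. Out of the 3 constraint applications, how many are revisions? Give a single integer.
Answer: 2

Derivation:
Constraint 1 (Z != V) on D(Z)={3,8,9} D(V)={3,5,10}: no change => not a revision
Constraint 2 (X < V) on D(X)={4,5,6,7,10} D(V)={3,5,10}: X {4,5,6,7,10}->{4,5,6,7}; V {3,5,10}->{5,10} => REVISION
Constraint 3 (X < Z) on D(X)={4,5,6,7} D(Z)={3,8,9}: Z {3,8,9}->{8,9} => REVISION
Total revisions = 2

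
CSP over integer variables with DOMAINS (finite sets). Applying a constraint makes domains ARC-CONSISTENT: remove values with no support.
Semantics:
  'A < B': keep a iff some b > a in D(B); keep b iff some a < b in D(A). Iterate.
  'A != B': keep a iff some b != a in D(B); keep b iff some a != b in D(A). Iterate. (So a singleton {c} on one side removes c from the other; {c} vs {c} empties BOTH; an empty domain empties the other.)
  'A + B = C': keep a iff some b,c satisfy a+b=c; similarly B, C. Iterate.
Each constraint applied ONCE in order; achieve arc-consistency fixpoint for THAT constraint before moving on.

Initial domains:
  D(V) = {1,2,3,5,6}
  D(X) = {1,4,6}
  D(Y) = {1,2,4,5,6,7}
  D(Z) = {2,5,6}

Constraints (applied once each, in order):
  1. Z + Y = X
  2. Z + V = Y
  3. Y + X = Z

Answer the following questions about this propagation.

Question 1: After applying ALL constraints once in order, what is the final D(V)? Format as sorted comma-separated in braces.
Answer: {2}

Derivation:
Constraint 1 (Z + Y = X) on D(Z)={2,5,6} D(Y)={1,2,4,5,6,7} D(X)={1,4,6}: Z {2,5,6}->{2,5}; Y {1,2,4,5,6,7}->{1,2,4}; X {1,4,6}->{4,6}
Constraint 2 (Z + V = Y) on D(Z)={2,5} D(V)={1,2,3,5,6} D(Y)={1,2,4}: Z {2,5}->{2}; V {1,2,3,5,6}->{2}; Y {1,2,4}->{4}
Constraint 3 (Y + X = Z) on D(Y)={4} D(X)={4,6} D(Z)={2}: Y {4}->{}; X {4,6}->{}; Z {2}->{}
So after all 3 constraints: D(V) = {2}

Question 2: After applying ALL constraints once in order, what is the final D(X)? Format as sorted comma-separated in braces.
Answer: {}

Derivation:
Constraint 1 (Z + Y = X) on D(Z)={2,5,6} D(Y)={1,2,4,5,6,7} D(X)={1,4,6}: Z {2,5,6}->{2,5}; Y {1,2,4,5,6,7}->{1,2,4}; X {1,4,6}->{4,6}
Constraint 2 (Z + V = Y) on D(Z)={2,5} D(V)={1,2,3,5,6} D(Y)={1,2,4}: Z {2,5}->{2}; V {1,2,3,5,6}->{2}; Y {1,2,4}->{4}
Constraint 3 (Y + X = Z) on D(Y)={4} D(X)={4,6} D(Z)={2}: Y {4}->{}; X {4,6}->{}; Z {2}->{}
So after all 3 constraints: D(X) = {}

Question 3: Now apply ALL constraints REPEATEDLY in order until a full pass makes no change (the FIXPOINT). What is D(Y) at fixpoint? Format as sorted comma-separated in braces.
Answer: {}

Derivation:
pass 0 (initial): D(Y)={1,2,4,5,6,7}
pass 1: V {1,2,3,5,6}->{2}; X {1,4,6}->{}; Y {1,2,4,5,6,7}->{}; Z {2,5,6}->{}
pass 2: V {2}->{}
pass 3: no change
Fixpoint after 3 passes: D(Y) = {}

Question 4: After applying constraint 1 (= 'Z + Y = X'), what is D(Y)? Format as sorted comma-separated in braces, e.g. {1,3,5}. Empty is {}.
Answer: {1,2,4}

Derivation:
Constraint 1 (Z + Y = X) on D(Z)={2,5,6} D(Y)={1,2,4,5,6,7} D(X)={1,4,6}: Z {2,5,6}->{2,5}; Y {1,2,4,5,6,7}->{1,2,4}; X {1,4,6}->{4,6}
So after constraint 1: D(Y) = {1,2,4}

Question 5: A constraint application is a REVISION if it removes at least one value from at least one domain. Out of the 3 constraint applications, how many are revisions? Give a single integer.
Constraint 1 (Z + Y = X) on D(Z)={2,5,6} D(Y)={1,2,4,5,6,7} D(X)={1,4,6}: Z {2,5,6}->{2,5}; Y {1,2,4,5,6,7}->{1,2,4}; X {1,4,6}->{4,6} => REVISION
Constraint 2 (Z + V = Y) on D(Z)={2,5} D(V)={1,2,3,5,6} D(Y)={1,2,4}: Z {2,5}->{2}; V {1,2,3,5,6}->{2}; Y {1,2,4}->{4} => REVISION
Constraint 3 (Y + X = Z) on D(Y)={4} D(X)={4,6} D(Z)={2}: Y {4}->{}; X {4,6}->{}; Z {2}->{} => REVISION
Total revisions = 3

Answer: 3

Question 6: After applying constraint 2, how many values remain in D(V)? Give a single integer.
Constraint 1 (Z + Y = X) on D(Z)={2,5,6} D(Y)={1,2,4,5,6,7} D(X)={1,4,6}: Z {2,5,6}->{2,5}; Y {1,2,4,5,6,7}->{1,2,4}; X {1,4,6}->{4,6}
Constraint 2 (Z + V = Y) on D(Z)={2,5} D(V)={1,2,3,5,6} D(Y)={1,2,4}: Z {2,5}->{2}; V {1,2,3,5,6}->{2}; Y {1,2,4}->{4}
So after constraint 2: D(V)={2}, size = 1

Answer: 1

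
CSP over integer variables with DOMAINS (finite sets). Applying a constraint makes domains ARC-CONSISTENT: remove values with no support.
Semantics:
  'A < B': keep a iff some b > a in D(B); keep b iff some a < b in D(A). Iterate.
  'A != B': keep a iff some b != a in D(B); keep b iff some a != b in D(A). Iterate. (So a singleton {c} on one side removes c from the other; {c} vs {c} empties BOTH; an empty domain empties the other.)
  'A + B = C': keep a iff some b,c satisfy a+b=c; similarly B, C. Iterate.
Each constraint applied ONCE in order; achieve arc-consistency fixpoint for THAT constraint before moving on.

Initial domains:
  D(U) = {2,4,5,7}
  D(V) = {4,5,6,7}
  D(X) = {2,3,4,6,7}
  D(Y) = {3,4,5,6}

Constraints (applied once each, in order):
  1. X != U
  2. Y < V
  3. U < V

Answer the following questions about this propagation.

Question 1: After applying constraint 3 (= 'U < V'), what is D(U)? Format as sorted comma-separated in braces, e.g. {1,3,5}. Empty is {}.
Answer: {2,4,5}

Derivation:
Constraint 1 (X != U) on D(X)={2,3,4,6,7} D(U)={2,4,5,7}: no change
Constraint 2 (Y < V) on D(Y)={3,4,5,6} D(V)={4,5,6,7}: no change
Constraint 3 (U < V) on D(U)={2,4,5,7} D(V)={4,5,6,7}: U {2,4,5,7}->{2,4,5}
So after constraint 3: D(U) = {2,4,5}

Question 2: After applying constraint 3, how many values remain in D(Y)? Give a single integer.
Constraint 1 (X != U) on D(X)={2,3,4,6,7} D(U)={2,4,5,7}: no change
Constraint 2 (Y < V) on D(Y)={3,4,5,6} D(V)={4,5,6,7}: no change
Constraint 3 (U < V) on D(U)={2,4,5,7} D(V)={4,5,6,7}: U {2,4,5,7}->{2,4,5}
So after constraint 3: D(Y)={3,4,5,6}, size = 4

Answer: 4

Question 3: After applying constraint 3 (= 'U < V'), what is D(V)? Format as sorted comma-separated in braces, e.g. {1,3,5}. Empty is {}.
Answer: {4,5,6,7}

Derivation:
Constraint 1 (X != U) on D(X)={2,3,4,6,7} D(U)={2,4,5,7}: no change
Constraint 2 (Y < V) on D(Y)={3,4,5,6} D(V)={4,5,6,7}: no change
Constraint 3 (U < V) on D(U)={2,4,5,7} D(V)={4,5,6,7}: U {2,4,5,7}->{2,4,5}
So after constraint 3: D(V) = {4,5,6,7}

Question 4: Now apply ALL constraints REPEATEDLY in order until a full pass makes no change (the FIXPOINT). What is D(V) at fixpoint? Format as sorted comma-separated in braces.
pass 0 (initial): D(V)={4,5,6,7}
pass 1: U {2,4,5,7}->{2,4,5}
pass 2: no change
Fixpoint after 2 passes: D(V) = {4,5,6,7}

Answer: {4,5,6,7}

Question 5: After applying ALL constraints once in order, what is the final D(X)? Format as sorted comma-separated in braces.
Constraint 1 (X != U) on D(X)={2,3,4,6,7} D(U)={2,4,5,7}: no change
Constraint 2 (Y < V) on D(Y)={3,4,5,6} D(V)={4,5,6,7}: no change
Constraint 3 (U < V) on D(U)={2,4,5,7} D(V)={4,5,6,7}: U {2,4,5,7}->{2,4,5}
So after all 3 constraints: D(X) = {2,3,4,6,7}

Answer: {2,3,4,6,7}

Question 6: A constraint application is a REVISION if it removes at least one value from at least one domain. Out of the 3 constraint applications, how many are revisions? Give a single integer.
Answer: 1

Derivation:
Constraint 1 (X != U) on D(X)={2,3,4,6,7} D(U)={2,4,5,7}: no change => not a revision
Constraint 2 (Y < V) on D(Y)={3,4,5,6} D(V)={4,5,6,7}: no change => not a revision
Constraint 3 (U < V) on D(U)={2,4,5,7} D(V)={4,5,6,7}: U {2,4,5,7}->{2,4,5} => REVISION
Total revisions = 1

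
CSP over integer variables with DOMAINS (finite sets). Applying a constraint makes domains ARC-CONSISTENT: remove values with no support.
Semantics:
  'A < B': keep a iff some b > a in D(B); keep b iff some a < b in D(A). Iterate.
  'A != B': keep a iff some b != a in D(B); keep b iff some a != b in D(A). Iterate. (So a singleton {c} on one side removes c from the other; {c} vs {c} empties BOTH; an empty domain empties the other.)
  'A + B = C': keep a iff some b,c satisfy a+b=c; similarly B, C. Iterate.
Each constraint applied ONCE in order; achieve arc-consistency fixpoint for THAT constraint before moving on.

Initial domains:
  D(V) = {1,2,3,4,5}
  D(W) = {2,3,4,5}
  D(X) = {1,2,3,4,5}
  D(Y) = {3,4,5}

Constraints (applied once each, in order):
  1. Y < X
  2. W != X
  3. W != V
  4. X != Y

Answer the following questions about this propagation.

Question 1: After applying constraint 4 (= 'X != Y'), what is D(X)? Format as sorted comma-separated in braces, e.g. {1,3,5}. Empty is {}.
Constraint 1 (Y < X) on D(Y)={3,4,5} D(X)={1,2,3,4,5}: Y {3,4,5}->{3,4}; X {1,2,3,4,5}->{4,5}
Constraint 2 (W != X) on D(W)={2,3,4,5} D(X)={4,5}: no change
Constraint 3 (W != V) on D(W)={2,3,4,5} D(V)={1,2,3,4,5}: no change
Constraint 4 (X != Y) on D(X)={4,5} D(Y)={3,4}: no change
So after constraint 4: D(X) = {4,5}

Answer: {4,5}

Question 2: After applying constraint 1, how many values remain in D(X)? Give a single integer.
Answer: 2

Derivation:
Constraint 1 (Y < X) on D(Y)={3,4,5} D(X)={1,2,3,4,5}: Y {3,4,5}->{3,4}; X {1,2,3,4,5}->{4,5}
So after constraint 1: D(X)={4,5}, size = 2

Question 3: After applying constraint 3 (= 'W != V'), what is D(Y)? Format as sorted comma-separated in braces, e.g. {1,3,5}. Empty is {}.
Constraint 1 (Y < X) on D(Y)={3,4,5} D(X)={1,2,3,4,5}: Y {3,4,5}->{3,4}; X {1,2,3,4,5}->{4,5}
Constraint 2 (W != X) on D(W)={2,3,4,5} D(X)={4,5}: no change
Constraint 3 (W != V) on D(W)={2,3,4,5} D(V)={1,2,3,4,5}: no change
So after constraint 3: D(Y) = {3,4}

Answer: {3,4}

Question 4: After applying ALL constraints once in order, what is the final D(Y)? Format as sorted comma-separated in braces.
Constraint 1 (Y < X) on D(Y)={3,4,5} D(X)={1,2,3,4,5}: Y {3,4,5}->{3,4}; X {1,2,3,4,5}->{4,5}
Constraint 2 (W != X) on D(W)={2,3,4,5} D(X)={4,5}: no change
Constraint 3 (W != V) on D(W)={2,3,4,5} D(V)={1,2,3,4,5}: no change
Constraint 4 (X != Y) on D(X)={4,5} D(Y)={3,4}: no change
So after all 4 constraints: D(Y) = {3,4}

Answer: {3,4}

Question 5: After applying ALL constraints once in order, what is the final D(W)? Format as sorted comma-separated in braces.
Constraint 1 (Y < X) on D(Y)={3,4,5} D(X)={1,2,3,4,5}: Y {3,4,5}->{3,4}; X {1,2,3,4,5}->{4,5}
Constraint 2 (W != X) on D(W)={2,3,4,5} D(X)={4,5}: no change
Constraint 3 (W != V) on D(W)={2,3,4,5} D(V)={1,2,3,4,5}: no change
Constraint 4 (X != Y) on D(X)={4,5} D(Y)={3,4}: no change
So after all 4 constraints: D(W) = {2,3,4,5}

Answer: {2,3,4,5}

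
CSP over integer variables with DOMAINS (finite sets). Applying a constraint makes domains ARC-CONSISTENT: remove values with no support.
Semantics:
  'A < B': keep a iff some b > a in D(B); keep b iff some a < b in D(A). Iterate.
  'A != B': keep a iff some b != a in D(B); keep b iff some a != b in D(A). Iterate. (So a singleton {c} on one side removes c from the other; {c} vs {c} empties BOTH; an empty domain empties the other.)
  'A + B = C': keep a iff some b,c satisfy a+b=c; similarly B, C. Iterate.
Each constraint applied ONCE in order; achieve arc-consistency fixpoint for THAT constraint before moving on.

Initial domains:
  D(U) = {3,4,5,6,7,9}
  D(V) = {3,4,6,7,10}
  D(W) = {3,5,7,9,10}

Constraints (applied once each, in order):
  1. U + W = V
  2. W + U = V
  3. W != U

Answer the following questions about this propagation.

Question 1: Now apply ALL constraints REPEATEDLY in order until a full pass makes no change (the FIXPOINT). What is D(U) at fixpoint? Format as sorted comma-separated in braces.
Answer: {3,4,5,7}

Derivation:
pass 0 (initial): D(U)={3,4,5,6,7,9}
pass 1: U {3,4,5,6,7,9}->{3,4,5,7}; V {3,4,6,7,10}->{6,7,10}; W {3,5,7,9,10}->{3,5,7}
pass 2: no change
Fixpoint after 2 passes: D(U) = {3,4,5,7}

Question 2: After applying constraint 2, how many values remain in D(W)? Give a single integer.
Constraint 1 (U + W = V) on D(U)={3,4,5,6,7,9} D(W)={3,5,7,9,10} D(V)={3,4,6,7,10}: U {3,4,5,6,7,9}->{3,4,5,7}; W {3,5,7,9,10}->{3,5,7}; V {3,4,6,7,10}->{6,7,10}
Constraint 2 (W + U = V) on D(W)={3,5,7} D(U)={3,4,5,7} D(V)={6,7,10}: no change
So after constraint 2: D(W)={3,5,7}, size = 3

Answer: 3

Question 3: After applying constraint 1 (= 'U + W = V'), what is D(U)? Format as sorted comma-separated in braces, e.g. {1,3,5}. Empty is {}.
Answer: {3,4,5,7}

Derivation:
Constraint 1 (U + W = V) on D(U)={3,4,5,6,7,9} D(W)={3,5,7,9,10} D(V)={3,4,6,7,10}: U {3,4,5,6,7,9}->{3,4,5,7}; W {3,5,7,9,10}->{3,5,7}; V {3,4,6,7,10}->{6,7,10}
So after constraint 1: D(U) = {3,4,5,7}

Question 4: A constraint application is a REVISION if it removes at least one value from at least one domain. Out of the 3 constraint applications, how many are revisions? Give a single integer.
Constraint 1 (U + W = V) on D(U)={3,4,5,6,7,9} D(W)={3,5,7,9,10} D(V)={3,4,6,7,10}: U {3,4,5,6,7,9}->{3,4,5,7}; W {3,5,7,9,10}->{3,5,7}; V {3,4,6,7,10}->{6,7,10} => REVISION
Constraint 2 (W + U = V) on D(W)={3,5,7} D(U)={3,4,5,7} D(V)={6,7,10}: no change => not a revision
Constraint 3 (W != U) on D(W)={3,5,7} D(U)={3,4,5,7}: no change => not a revision
Total revisions = 1

Answer: 1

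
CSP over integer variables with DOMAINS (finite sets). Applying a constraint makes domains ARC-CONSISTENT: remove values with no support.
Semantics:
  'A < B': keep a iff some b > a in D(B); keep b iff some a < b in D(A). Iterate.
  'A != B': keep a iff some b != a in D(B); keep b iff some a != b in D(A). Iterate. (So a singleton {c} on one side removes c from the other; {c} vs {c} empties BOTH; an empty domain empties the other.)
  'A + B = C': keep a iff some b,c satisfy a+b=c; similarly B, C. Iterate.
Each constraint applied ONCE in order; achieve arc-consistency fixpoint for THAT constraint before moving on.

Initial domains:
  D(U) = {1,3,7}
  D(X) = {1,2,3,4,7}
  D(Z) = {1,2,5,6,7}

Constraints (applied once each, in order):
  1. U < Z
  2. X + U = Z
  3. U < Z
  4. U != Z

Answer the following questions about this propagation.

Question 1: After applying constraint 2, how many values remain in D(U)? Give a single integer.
Answer: 2

Derivation:
Constraint 1 (U < Z) on D(U)={1,3,7} D(Z)={1,2,5,6,7}: U {1,3,7}->{1,3}; Z {1,2,5,6,7}->{2,5,6,7}
Constraint 2 (X + U = Z) on D(X)={1,2,3,4,7} D(U)={1,3} D(Z)={2,5,6,7}: X {1,2,3,4,7}->{1,2,3,4}
So after constraint 2: D(U)={1,3}, size = 2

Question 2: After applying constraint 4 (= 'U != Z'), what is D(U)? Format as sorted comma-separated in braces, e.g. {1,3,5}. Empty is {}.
Constraint 1 (U < Z) on D(U)={1,3,7} D(Z)={1,2,5,6,7}: U {1,3,7}->{1,3}; Z {1,2,5,6,7}->{2,5,6,7}
Constraint 2 (X + U = Z) on D(X)={1,2,3,4,7} D(U)={1,3} D(Z)={2,5,6,7}: X {1,2,3,4,7}->{1,2,3,4}
Constraint 3 (U < Z) on D(U)={1,3} D(Z)={2,5,6,7}: no change
Constraint 4 (U != Z) on D(U)={1,3} D(Z)={2,5,6,7}: no change
So after constraint 4: D(U) = {1,3}

Answer: {1,3}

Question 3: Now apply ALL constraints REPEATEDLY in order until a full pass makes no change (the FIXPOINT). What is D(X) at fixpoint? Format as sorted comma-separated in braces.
pass 0 (initial): D(X)={1,2,3,4,7}
pass 1: U {1,3,7}->{1,3}; X {1,2,3,4,7}->{1,2,3,4}; Z {1,2,5,6,7}->{2,5,6,7}
pass 2: no change
Fixpoint after 2 passes: D(X) = {1,2,3,4}

Answer: {1,2,3,4}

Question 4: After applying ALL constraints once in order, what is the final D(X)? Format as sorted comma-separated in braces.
Constraint 1 (U < Z) on D(U)={1,3,7} D(Z)={1,2,5,6,7}: U {1,3,7}->{1,3}; Z {1,2,5,6,7}->{2,5,6,7}
Constraint 2 (X + U = Z) on D(X)={1,2,3,4,7} D(U)={1,3} D(Z)={2,5,6,7}: X {1,2,3,4,7}->{1,2,3,4}
Constraint 3 (U < Z) on D(U)={1,3} D(Z)={2,5,6,7}: no change
Constraint 4 (U != Z) on D(U)={1,3} D(Z)={2,5,6,7}: no change
So after all 4 constraints: D(X) = {1,2,3,4}

Answer: {1,2,3,4}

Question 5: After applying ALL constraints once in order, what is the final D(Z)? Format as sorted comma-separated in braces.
Answer: {2,5,6,7}

Derivation:
Constraint 1 (U < Z) on D(U)={1,3,7} D(Z)={1,2,5,6,7}: U {1,3,7}->{1,3}; Z {1,2,5,6,7}->{2,5,6,7}
Constraint 2 (X + U = Z) on D(X)={1,2,3,4,7} D(U)={1,3} D(Z)={2,5,6,7}: X {1,2,3,4,7}->{1,2,3,4}
Constraint 3 (U < Z) on D(U)={1,3} D(Z)={2,5,6,7}: no change
Constraint 4 (U != Z) on D(U)={1,3} D(Z)={2,5,6,7}: no change
So after all 4 constraints: D(Z) = {2,5,6,7}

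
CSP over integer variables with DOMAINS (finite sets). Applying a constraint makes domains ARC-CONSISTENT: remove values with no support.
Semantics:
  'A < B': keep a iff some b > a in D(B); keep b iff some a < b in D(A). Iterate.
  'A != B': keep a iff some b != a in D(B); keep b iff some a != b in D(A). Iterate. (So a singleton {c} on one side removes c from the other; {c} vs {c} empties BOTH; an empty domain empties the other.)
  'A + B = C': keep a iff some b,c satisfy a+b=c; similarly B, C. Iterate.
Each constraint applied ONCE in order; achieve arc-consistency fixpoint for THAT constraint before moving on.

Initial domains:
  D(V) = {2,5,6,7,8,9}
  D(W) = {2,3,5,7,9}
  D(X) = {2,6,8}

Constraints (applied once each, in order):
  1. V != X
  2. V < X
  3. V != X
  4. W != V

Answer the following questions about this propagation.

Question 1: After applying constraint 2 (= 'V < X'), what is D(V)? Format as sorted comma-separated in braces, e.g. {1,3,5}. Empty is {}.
Answer: {2,5,6,7}

Derivation:
Constraint 1 (V != X) on D(V)={2,5,6,7,8,9} D(X)={2,6,8}: no change
Constraint 2 (V < X) on D(V)={2,5,6,7,8,9} D(X)={2,6,8}: V {2,5,6,7,8,9}->{2,5,6,7}; X {2,6,8}->{6,8}
So after constraint 2: D(V) = {2,5,6,7}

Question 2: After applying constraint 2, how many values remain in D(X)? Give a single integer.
Constraint 1 (V != X) on D(V)={2,5,6,7,8,9} D(X)={2,6,8}: no change
Constraint 2 (V < X) on D(V)={2,5,6,7,8,9} D(X)={2,6,8}: V {2,5,6,7,8,9}->{2,5,6,7}; X {2,6,8}->{6,8}
So after constraint 2: D(X)={6,8}, size = 2

Answer: 2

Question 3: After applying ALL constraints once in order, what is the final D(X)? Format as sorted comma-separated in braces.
Answer: {6,8}

Derivation:
Constraint 1 (V != X) on D(V)={2,5,6,7,8,9} D(X)={2,6,8}: no change
Constraint 2 (V < X) on D(V)={2,5,6,7,8,9} D(X)={2,6,8}: V {2,5,6,7,8,9}->{2,5,6,7}; X {2,6,8}->{6,8}
Constraint 3 (V != X) on D(V)={2,5,6,7} D(X)={6,8}: no change
Constraint 4 (W != V) on D(W)={2,3,5,7,9} D(V)={2,5,6,7}: no change
So after all 4 constraints: D(X) = {6,8}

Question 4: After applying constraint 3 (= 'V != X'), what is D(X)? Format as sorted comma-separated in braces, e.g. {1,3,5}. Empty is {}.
Constraint 1 (V != X) on D(V)={2,5,6,7,8,9} D(X)={2,6,8}: no change
Constraint 2 (V < X) on D(V)={2,5,6,7,8,9} D(X)={2,6,8}: V {2,5,6,7,8,9}->{2,5,6,7}; X {2,6,8}->{6,8}
Constraint 3 (V != X) on D(V)={2,5,6,7} D(X)={6,8}: no change
So after constraint 3: D(X) = {6,8}

Answer: {6,8}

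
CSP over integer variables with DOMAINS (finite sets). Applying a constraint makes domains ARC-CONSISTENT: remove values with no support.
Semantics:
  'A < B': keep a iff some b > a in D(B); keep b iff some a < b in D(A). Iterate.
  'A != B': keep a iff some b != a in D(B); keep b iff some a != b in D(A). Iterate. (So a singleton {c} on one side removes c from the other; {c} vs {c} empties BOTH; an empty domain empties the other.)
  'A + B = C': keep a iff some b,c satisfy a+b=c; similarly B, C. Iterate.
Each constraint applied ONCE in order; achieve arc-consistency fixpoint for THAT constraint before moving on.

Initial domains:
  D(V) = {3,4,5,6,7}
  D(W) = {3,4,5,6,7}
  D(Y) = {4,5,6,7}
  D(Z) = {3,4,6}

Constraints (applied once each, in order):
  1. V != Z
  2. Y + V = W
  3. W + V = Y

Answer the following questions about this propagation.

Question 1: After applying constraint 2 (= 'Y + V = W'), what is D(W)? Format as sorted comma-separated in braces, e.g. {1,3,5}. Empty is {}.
Constraint 1 (V != Z) on D(V)={3,4,5,6,7} D(Z)={3,4,6}: no change
Constraint 2 (Y + V = W) on D(Y)={4,5,6,7} D(V)={3,4,5,6,7} D(W)={3,4,5,6,7}: Y {4,5,6,7}->{4}; V {3,4,5,6,7}->{3}; W {3,4,5,6,7}->{7}
So after constraint 2: D(W) = {7}

Answer: {7}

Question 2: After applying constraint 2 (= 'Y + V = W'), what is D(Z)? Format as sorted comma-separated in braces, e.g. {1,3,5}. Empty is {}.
Constraint 1 (V != Z) on D(V)={3,4,5,6,7} D(Z)={3,4,6}: no change
Constraint 2 (Y + V = W) on D(Y)={4,5,6,7} D(V)={3,4,5,6,7} D(W)={3,4,5,6,7}: Y {4,5,6,7}->{4}; V {3,4,5,6,7}->{3}; W {3,4,5,6,7}->{7}
So after constraint 2: D(Z) = {3,4,6}

Answer: {3,4,6}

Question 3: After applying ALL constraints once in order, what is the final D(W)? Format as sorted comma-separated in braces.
Constraint 1 (V != Z) on D(V)={3,4,5,6,7} D(Z)={3,4,6}: no change
Constraint 2 (Y + V = W) on D(Y)={4,5,6,7} D(V)={3,4,5,6,7} D(W)={3,4,5,6,7}: Y {4,5,6,7}->{4}; V {3,4,5,6,7}->{3}; W {3,4,5,6,7}->{7}
Constraint 3 (W + V = Y) on D(W)={7} D(V)={3} D(Y)={4}: W {7}->{}; V {3}->{}; Y {4}->{}
So after all 3 constraints: D(W) = {}

Answer: {}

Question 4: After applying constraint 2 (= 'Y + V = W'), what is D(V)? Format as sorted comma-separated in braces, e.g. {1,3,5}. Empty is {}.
Answer: {3}

Derivation:
Constraint 1 (V != Z) on D(V)={3,4,5,6,7} D(Z)={3,4,6}: no change
Constraint 2 (Y + V = W) on D(Y)={4,5,6,7} D(V)={3,4,5,6,7} D(W)={3,4,5,6,7}: Y {4,5,6,7}->{4}; V {3,4,5,6,7}->{3}; W {3,4,5,6,7}->{7}
So after constraint 2: D(V) = {3}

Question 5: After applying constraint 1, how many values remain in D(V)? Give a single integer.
Constraint 1 (V != Z) on D(V)={3,4,5,6,7} D(Z)={3,4,6}: no change
So after constraint 1: D(V)={3,4,5,6,7}, size = 5

Answer: 5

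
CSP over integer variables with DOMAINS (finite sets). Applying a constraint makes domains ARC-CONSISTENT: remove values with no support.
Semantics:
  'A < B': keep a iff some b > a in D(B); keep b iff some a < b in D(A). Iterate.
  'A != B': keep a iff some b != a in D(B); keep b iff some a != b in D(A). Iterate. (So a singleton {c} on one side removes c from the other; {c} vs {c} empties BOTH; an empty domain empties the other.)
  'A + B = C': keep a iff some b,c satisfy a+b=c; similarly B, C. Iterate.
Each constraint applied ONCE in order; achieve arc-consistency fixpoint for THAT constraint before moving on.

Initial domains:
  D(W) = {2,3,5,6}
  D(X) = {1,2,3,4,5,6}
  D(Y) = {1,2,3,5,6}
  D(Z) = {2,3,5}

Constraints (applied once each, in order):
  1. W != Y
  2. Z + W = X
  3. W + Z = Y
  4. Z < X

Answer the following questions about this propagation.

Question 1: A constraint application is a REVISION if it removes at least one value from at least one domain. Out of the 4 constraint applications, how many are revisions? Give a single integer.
Constraint 1 (W != Y) on D(W)={2,3,5,6} D(Y)={1,2,3,5,6}: no change => not a revision
Constraint 2 (Z + W = X) on D(Z)={2,3,5} D(W)={2,3,5,6} D(X)={1,2,3,4,5,6}: Z {2,3,5}->{2,3}; W {2,3,5,6}->{2,3}; X {1,2,3,4,5,6}->{4,5,6} => REVISION
Constraint 3 (W + Z = Y) on D(W)={2,3} D(Z)={2,3} D(Y)={1,2,3,5,6}: Y {1,2,3,5,6}->{5,6} => REVISION
Constraint 4 (Z < X) on D(Z)={2,3} D(X)={4,5,6}: no change => not a revision
Total revisions = 2

Answer: 2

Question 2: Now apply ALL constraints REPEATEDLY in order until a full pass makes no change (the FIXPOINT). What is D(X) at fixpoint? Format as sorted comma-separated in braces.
Answer: {4,5,6}

Derivation:
pass 0 (initial): D(X)={1,2,3,4,5,6}
pass 1: W {2,3,5,6}->{2,3}; X {1,2,3,4,5,6}->{4,5,6}; Y {1,2,3,5,6}->{5,6}; Z {2,3,5}->{2,3}
pass 2: no change
Fixpoint after 2 passes: D(X) = {4,5,6}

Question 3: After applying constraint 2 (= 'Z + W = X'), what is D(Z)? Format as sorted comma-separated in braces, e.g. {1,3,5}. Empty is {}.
Answer: {2,3}

Derivation:
Constraint 1 (W != Y) on D(W)={2,3,5,6} D(Y)={1,2,3,5,6}: no change
Constraint 2 (Z + W = X) on D(Z)={2,3,5} D(W)={2,3,5,6} D(X)={1,2,3,4,5,6}: Z {2,3,5}->{2,3}; W {2,3,5,6}->{2,3}; X {1,2,3,4,5,6}->{4,5,6}
So after constraint 2: D(Z) = {2,3}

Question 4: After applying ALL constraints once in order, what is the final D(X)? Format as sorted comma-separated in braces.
Constraint 1 (W != Y) on D(W)={2,3,5,6} D(Y)={1,2,3,5,6}: no change
Constraint 2 (Z + W = X) on D(Z)={2,3,5} D(W)={2,3,5,6} D(X)={1,2,3,4,5,6}: Z {2,3,5}->{2,3}; W {2,3,5,6}->{2,3}; X {1,2,3,4,5,6}->{4,5,6}
Constraint 3 (W + Z = Y) on D(W)={2,3} D(Z)={2,3} D(Y)={1,2,3,5,6}: Y {1,2,3,5,6}->{5,6}
Constraint 4 (Z < X) on D(Z)={2,3} D(X)={4,5,6}: no change
So after all 4 constraints: D(X) = {4,5,6}

Answer: {4,5,6}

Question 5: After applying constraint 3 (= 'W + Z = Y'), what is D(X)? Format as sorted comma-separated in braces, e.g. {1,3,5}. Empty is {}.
Answer: {4,5,6}

Derivation:
Constraint 1 (W != Y) on D(W)={2,3,5,6} D(Y)={1,2,3,5,6}: no change
Constraint 2 (Z + W = X) on D(Z)={2,3,5} D(W)={2,3,5,6} D(X)={1,2,3,4,5,6}: Z {2,3,5}->{2,3}; W {2,3,5,6}->{2,3}; X {1,2,3,4,5,6}->{4,5,6}
Constraint 3 (W + Z = Y) on D(W)={2,3} D(Z)={2,3} D(Y)={1,2,3,5,6}: Y {1,2,3,5,6}->{5,6}
So after constraint 3: D(X) = {4,5,6}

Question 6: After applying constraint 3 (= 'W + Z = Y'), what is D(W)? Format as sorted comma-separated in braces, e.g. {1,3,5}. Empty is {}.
Answer: {2,3}

Derivation:
Constraint 1 (W != Y) on D(W)={2,3,5,6} D(Y)={1,2,3,5,6}: no change
Constraint 2 (Z + W = X) on D(Z)={2,3,5} D(W)={2,3,5,6} D(X)={1,2,3,4,5,6}: Z {2,3,5}->{2,3}; W {2,3,5,6}->{2,3}; X {1,2,3,4,5,6}->{4,5,6}
Constraint 3 (W + Z = Y) on D(W)={2,3} D(Z)={2,3} D(Y)={1,2,3,5,6}: Y {1,2,3,5,6}->{5,6}
So after constraint 3: D(W) = {2,3}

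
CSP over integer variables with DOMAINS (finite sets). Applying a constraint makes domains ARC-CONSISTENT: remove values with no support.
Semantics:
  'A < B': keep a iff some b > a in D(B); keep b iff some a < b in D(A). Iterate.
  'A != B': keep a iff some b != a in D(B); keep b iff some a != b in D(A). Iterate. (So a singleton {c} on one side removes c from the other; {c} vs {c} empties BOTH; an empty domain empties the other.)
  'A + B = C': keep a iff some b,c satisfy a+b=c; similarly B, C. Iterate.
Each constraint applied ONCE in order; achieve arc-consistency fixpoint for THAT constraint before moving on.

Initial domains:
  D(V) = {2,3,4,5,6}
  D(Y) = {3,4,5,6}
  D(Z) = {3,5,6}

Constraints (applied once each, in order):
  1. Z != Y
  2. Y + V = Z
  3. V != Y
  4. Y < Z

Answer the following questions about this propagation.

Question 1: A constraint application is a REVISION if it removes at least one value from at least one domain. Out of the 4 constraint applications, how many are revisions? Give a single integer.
Constraint 1 (Z != Y) on D(Z)={3,5,6} D(Y)={3,4,5,6}: no change => not a revision
Constraint 2 (Y + V = Z) on D(Y)={3,4,5,6} D(V)={2,3,4,5,6} D(Z)={3,5,6}: Y {3,4,5,6}->{3,4}; V {2,3,4,5,6}->{2,3}; Z {3,5,6}->{5,6} => REVISION
Constraint 3 (V != Y) on D(V)={2,3} D(Y)={3,4}: no change => not a revision
Constraint 4 (Y < Z) on D(Y)={3,4} D(Z)={5,6}: no change => not a revision
Total revisions = 1

Answer: 1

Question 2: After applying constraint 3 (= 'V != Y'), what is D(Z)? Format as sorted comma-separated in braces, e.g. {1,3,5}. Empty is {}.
Answer: {5,6}

Derivation:
Constraint 1 (Z != Y) on D(Z)={3,5,6} D(Y)={3,4,5,6}: no change
Constraint 2 (Y + V = Z) on D(Y)={3,4,5,6} D(V)={2,3,4,5,6} D(Z)={3,5,6}: Y {3,4,5,6}->{3,4}; V {2,3,4,5,6}->{2,3}; Z {3,5,6}->{5,6}
Constraint 3 (V != Y) on D(V)={2,3} D(Y)={3,4}: no change
So after constraint 3: D(Z) = {5,6}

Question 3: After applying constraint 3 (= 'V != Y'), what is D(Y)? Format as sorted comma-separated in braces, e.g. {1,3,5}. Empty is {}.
Constraint 1 (Z != Y) on D(Z)={3,5,6} D(Y)={3,4,5,6}: no change
Constraint 2 (Y + V = Z) on D(Y)={3,4,5,6} D(V)={2,3,4,5,6} D(Z)={3,5,6}: Y {3,4,5,6}->{3,4}; V {2,3,4,5,6}->{2,3}; Z {3,5,6}->{5,6}
Constraint 3 (V != Y) on D(V)={2,3} D(Y)={3,4}: no change
So after constraint 3: D(Y) = {3,4}

Answer: {3,4}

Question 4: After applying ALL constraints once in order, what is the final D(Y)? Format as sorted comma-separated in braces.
Answer: {3,4}

Derivation:
Constraint 1 (Z != Y) on D(Z)={3,5,6} D(Y)={3,4,5,6}: no change
Constraint 2 (Y + V = Z) on D(Y)={3,4,5,6} D(V)={2,3,4,5,6} D(Z)={3,5,6}: Y {3,4,5,6}->{3,4}; V {2,3,4,5,6}->{2,3}; Z {3,5,6}->{5,6}
Constraint 3 (V != Y) on D(V)={2,3} D(Y)={3,4}: no change
Constraint 4 (Y < Z) on D(Y)={3,4} D(Z)={5,6}: no change
So after all 4 constraints: D(Y) = {3,4}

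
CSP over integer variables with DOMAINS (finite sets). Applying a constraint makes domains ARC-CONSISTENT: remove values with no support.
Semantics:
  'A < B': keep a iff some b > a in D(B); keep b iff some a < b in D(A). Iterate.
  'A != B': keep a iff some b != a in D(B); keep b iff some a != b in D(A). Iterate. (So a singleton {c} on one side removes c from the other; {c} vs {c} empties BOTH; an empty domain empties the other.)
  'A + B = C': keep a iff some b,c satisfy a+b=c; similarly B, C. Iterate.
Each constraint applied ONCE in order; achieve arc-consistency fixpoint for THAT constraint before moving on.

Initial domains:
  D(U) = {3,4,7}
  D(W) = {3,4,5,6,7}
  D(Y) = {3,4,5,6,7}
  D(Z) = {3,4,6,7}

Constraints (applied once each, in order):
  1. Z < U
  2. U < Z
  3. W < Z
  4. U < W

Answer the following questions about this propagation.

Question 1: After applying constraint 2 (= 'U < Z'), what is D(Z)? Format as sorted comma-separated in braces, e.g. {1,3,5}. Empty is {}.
Constraint 1 (Z < U) on D(Z)={3,4,6,7} D(U)={3,4,7}: Z {3,4,6,7}->{3,4,6}; U {3,4,7}->{4,7}
Constraint 2 (U < Z) on D(U)={4,7} D(Z)={3,4,6}: U {4,7}->{4}; Z {3,4,6}->{6}
So after constraint 2: D(Z) = {6}

Answer: {6}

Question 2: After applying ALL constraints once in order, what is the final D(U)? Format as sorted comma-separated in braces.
Constraint 1 (Z < U) on D(Z)={3,4,6,7} D(U)={3,4,7}: Z {3,4,6,7}->{3,4,6}; U {3,4,7}->{4,7}
Constraint 2 (U < Z) on D(U)={4,7} D(Z)={3,4,6}: U {4,7}->{4}; Z {3,4,6}->{6}
Constraint 3 (W < Z) on D(W)={3,4,5,6,7} D(Z)={6}: W {3,4,5,6,7}->{3,4,5}
Constraint 4 (U < W) on D(U)={4} D(W)={3,4,5}: W {3,4,5}->{5}
So after all 4 constraints: D(U) = {4}

Answer: {4}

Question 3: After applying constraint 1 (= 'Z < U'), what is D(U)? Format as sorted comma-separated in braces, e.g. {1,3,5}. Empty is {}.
Constraint 1 (Z < U) on D(Z)={3,4,6,7} D(U)={3,4,7}: Z {3,4,6,7}->{3,4,6}; U {3,4,7}->{4,7}
So after constraint 1: D(U) = {4,7}

Answer: {4,7}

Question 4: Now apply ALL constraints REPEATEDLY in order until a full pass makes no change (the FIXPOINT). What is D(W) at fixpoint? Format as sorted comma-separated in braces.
pass 0 (initial): D(W)={3,4,5,6,7}
pass 1: U {3,4,7}->{4}; W {3,4,5,6,7}->{5}; Z {3,4,6,7}->{6}
pass 2: U {4}->{}; W {5}->{}; Z {6}->{}
pass 3: no change
Fixpoint after 3 passes: D(W) = {}

Answer: {}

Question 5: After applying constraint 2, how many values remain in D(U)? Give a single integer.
Answer: 1

Derivation:
Constraint 1 (Z < U) on D(Z)={3,4,6,7} D(U)={3,4,7}: Z {3,4,6,7}->{3,4,6}; U {3,4,7}->{4,7}
Constraint 2 (U < Z) on D(U)={4,7} D(Z)={3,4,6}: U {4,7}->{4}; Z {3,4,6}->{6}
So after constraint 2: D(U)={4}, size = 1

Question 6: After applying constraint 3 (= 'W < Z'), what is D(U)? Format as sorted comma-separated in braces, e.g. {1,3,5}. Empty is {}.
Constraint 1 (Z < U) on D(Z)={3,4,6,7} D(U)={3,4,7}: Z {3,4,6,7}->{3,4,6}; U {3,4,7}->{4,7}
Constraint 2 (U < Z) on D(U)={4,7} D(Z)={3,4,6}: U {4,7}->{4}; Z {3,4,6}->{6}
Constraint 3 (W < Z) on D(W)={3,4,5,6,7} D(Z)={6}: W {3,4,5,6,7}->{3,4,5}
So after constraint 3: D(U) = {4}

Answer: {4}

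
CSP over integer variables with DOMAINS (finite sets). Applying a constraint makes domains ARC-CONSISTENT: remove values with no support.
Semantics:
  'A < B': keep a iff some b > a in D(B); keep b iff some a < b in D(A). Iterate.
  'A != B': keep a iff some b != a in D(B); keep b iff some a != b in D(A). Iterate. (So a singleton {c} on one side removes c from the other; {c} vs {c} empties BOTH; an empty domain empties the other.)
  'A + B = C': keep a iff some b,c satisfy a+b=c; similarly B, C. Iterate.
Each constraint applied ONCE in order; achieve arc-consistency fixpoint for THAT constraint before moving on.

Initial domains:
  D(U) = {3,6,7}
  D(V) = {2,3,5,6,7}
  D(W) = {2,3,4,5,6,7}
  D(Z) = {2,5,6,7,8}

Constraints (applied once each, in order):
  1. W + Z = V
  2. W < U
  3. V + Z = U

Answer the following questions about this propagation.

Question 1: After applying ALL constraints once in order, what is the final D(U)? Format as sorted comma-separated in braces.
Constraint 1 (W + Z = V) on D(W)={2,3,4,5,6,7} D(Z)={2,5,6,7,8} D(V)={2,3,5,6,7}: W {2,3,4,5,6,7}->{2,3,4,5}; Z {2,5,6,7,8}->{2,5}; V {2,3,5,6,7}->{5,6,7}
Constraint 2 (W < U) on D(W)={2,3,4,5} D(U)={3,6,7}: no change
Constraint 3 (V + Z = U) on D(V)={5,6,7} D(Z)={2,5} D(U)={3,6,7}: V {5,6,7}->{5}; Z {2,5}->{2}; U {3,6,7}->{7}
So after all 3 constraints: D(U) = {7}

Answer: {7}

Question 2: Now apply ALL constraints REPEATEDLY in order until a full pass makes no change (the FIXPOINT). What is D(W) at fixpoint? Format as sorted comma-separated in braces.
Answer: {3}

Derivation:
pass 0 (initial): D(W)={2,3,4,5,6,7}
pass 1: U {3,6,7}->{7}; V {2,3,5,6,7}->{5}; W {2,3,4,5,6,7}->{2,3,4,5}; Z {2,5,6,7,8}->{2}
pass 2: W {2,3,4,5}->{3}
pass 3: no change
Fixpoint after 3 passes: D(W) = {3}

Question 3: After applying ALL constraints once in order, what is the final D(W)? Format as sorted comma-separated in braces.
Answer: {2,3,4,5}

Derivation:
Constraint 1 (W + Z = V) on D(W)={2,3,4,5,6,7} D(Z)={2,5,6,7,8} D(V)={2,3,5,6,7}: W {2,3,4,5,6,7}->{2,3,4,5}; Z {2,5,6,7,8}->{2,5}; V {2,3,5,6,7}->{5,6,7}
Constraint 2 (W < U) on D(W)={2,3,4,5} D(U)={3,6,7}: no change
Constraint 3 (V + Z = U) on D(V)={5,6,7} D(Z)={2,5} D(U)={3,6,7}: V {5,6,7}->{5}; Z {2,5}->{2}; U {3,6,7}->{7}
So after all 3 constraints: D(W) = {2,3,4,5}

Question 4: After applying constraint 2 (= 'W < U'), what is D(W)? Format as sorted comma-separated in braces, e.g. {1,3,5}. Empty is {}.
Answer: {2,3,4,5}

Derivation:
Constraint 1 (W + Z = V) on D(W)={2,3,4,5,6,7} D(Z)={2,5,6,7,8} D(V)={2,3,5,6,7}: W {2,3,4,5,6,7}->{2,3,4,5}; Z {2,5,6,7,8}->{2,5}; V {2,3,5,6,7}->{5,6,7}
Constraint 2 (W < U) on D(W)={2,3,4,5} D(U)={3,6,7}: no change
So after constraint 2: D(W) = {2,3,4,5}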